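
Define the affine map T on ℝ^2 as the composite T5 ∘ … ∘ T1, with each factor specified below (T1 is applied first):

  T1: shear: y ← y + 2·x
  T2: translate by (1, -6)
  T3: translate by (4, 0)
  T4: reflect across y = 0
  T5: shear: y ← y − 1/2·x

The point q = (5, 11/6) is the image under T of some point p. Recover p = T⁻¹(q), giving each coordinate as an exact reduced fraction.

p = (0, 5/3)

T1 = [1 0 0; 2 1 0; 0 0 1]
T2·T1 = [1 0 1; 2 1 -6; 0 0 1]
T3·…·T1 = [1 0 5; 2 1 -6; 0 0 1]
T4·…·T1 = [1 0 5; -2 -1 6; 0 0 1]
T5·…·T1 = [1 0 5; -5/2 -1 7/2; 0 0 1]
det M = -1; M⁻¹ = [1 0 -5; -5/2 -1 16; 0 0 1]
M⁻¹ · (5, 11/6)ᵀ = (0, 5/3)ᵀ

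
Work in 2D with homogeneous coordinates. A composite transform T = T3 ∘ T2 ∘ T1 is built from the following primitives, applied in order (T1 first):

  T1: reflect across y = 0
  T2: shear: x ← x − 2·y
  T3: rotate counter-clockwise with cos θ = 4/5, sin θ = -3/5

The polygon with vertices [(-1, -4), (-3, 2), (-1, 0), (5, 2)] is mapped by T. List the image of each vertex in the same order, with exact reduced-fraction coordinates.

image vertices: (-24/5, 43/5), (-2/5, -11/5), (-4/5, 3/5), (6, -7)

T1 reflect across y = 0: (-1, -4) → (-1, 4); (-3, 2) → (-3, -2); (-1, 0) → (-1, 0); (5, 2) → (5, -2)
T2 shear: x ← x − 2·y: (-1, 4) → (-9, 4); (-3, -2) → (1, -2); (-1, 0) → (-1, 0); (5, -2) → (9, -2)
T3 rotate counter-clockwise with cos θ = 4/5, sin θ = -3/5: (-9, 4) → (-24/5, 43/5); (1, -2) → (-2/5, -11/5); (-1, 0) → (-4/5, 3/5); (9, -2) → (6, -7)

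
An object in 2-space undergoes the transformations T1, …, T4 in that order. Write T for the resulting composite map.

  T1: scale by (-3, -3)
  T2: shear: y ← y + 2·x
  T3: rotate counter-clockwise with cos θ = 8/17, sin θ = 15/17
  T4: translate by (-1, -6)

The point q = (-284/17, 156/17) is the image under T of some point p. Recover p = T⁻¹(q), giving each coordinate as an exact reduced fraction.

p = (-2, -3)

T1 = [-3 0 0; 0 -3 0; 0 0 1]
T2·T1 = [-3 0 0; -6 -3 0; 0 0 1]
T3·…·T1 = [66/17 45/17 0; -93/17 -24/17 0; 0 0 1]
T4·…·T1 = [66/17 45/17 -1; -93/17 -24/17 -6; 0 0 1]
det M = 9; M⁻¹ = [-8/51 -5/17 -98/51; 31/51 22/51 163/51; 0 0 1]
M⁻¹ · (-284/17, 156/17)ᵀ = (-2, -3)ᵀ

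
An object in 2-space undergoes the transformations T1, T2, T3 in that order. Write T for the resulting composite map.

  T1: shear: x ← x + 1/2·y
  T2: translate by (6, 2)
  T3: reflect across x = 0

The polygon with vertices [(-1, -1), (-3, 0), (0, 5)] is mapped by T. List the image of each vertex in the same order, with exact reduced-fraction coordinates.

image vertices: (-9/2, 1), (-3, 2), (-17/2, 7)

T1 shear: x ← x + 1/2·y: (-1, -1) → (-3/2, -1); (-3, 0) → (-3, 0); (0, 5) → (5/2, 5)
T2 translate by (6, 2): (-3/2, -1) → (9/2, 1); (-3, 0) → (3, 2); (5/2, 5) → (17/2, 7)
T3 reflect across x = 0: (9/2, 1) → (-9/2, 1); (3, 2) → (-3, 2); (17/2, 7) → (-17/2, 7)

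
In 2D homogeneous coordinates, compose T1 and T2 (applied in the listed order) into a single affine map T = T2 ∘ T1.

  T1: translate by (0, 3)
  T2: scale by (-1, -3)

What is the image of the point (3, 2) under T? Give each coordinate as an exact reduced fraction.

T1 translate by (0, 3): (3, 2) → (3, 5)
T2 scale by (-1, -3): (3, 5) → (-3, -15)

T(p) = (-3, -15)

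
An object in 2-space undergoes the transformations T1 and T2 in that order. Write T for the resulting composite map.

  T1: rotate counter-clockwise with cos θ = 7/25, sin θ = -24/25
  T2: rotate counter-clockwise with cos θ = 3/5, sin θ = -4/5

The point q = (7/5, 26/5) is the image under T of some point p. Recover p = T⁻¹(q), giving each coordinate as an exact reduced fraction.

p = (-5, -2)

T1 = [7/25 24/25 0; -24/25 7/25 0; 0 0 1]
T2·T1 = [-3/5 4/5 0; -4/5 -3/5 0; 0 0 1]
det M = 1; M⁻¹ = [-3/5 -4/5 0; 4/5 -3/5 0; 0 0 1]
M⁻¹ · (7/5, 26/5)ᵀ = (-5, -2)ᵀ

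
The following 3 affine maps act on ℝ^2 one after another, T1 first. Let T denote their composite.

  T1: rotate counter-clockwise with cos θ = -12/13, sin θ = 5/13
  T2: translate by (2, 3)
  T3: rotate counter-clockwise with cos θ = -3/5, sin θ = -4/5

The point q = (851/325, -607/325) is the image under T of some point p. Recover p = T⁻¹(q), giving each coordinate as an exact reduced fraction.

T1 = [-12/13 -5/13 0; 5/13 -12/13 0; 0 0 1]
T2·T1 = [-12/13 -5/13 2; 5/13 -12/13 3; 0 0 1]
T3·…·T1 = [56/65 -33/65 6/5; 33/65 56/65 -17/5; 0 0 1]
det M = 1; M⁻¹ = [56/65 33/65 9/13; -33/65 56/65 46/13; 0 0 1]
M⁻¹ · (851/325, -607/325)ᵀ = (2, 3/5)ᵀ

p = (2, 3/5)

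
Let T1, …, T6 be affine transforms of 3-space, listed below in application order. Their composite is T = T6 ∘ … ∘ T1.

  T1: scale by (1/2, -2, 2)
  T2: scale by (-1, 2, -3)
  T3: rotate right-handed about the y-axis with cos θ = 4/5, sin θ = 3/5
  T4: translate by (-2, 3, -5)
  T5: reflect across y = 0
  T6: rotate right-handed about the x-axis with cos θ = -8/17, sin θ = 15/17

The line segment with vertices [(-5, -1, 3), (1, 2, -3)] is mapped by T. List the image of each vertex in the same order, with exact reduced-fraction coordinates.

T1 scale by (1/2, -2, 2): (-5, -1, 3) → (-5/2, 2, 6); (1, 2, -3) → (1/2, -4, -6)
T2 scale by (-1, 2, -3): (-5/2, 2, 6) → (5/2, 4, -18); (1/2, -4, -6) → (-1/2, -8, 18)
T3 rotate right-handed about the y-axis with cos θ = 4/5, sin θ = 3/5: (5/2, 4, -18) → (-44/5, 4, -159/10); (-1/2, -8, 18) → (52/5, -8, 147/10)
T4 translate by (-2, 3, -5): (-44/5, 4, -159/10) → (-54/5, 7, -209/10); (52/5, -8, 147/10) → (42/5, -5, 97/10)
T5 reflect across y = 0: (-54/5, 7, -209/10) → (-54/5, -7, -209/10); (42/5, -5, 97/10) → (42/5, 5, 97/10)
T6 rotate right-handed about the x-axis with cos θ = -8/17, sin θ = 15/17: (-54/5, -7, -209/10) → (-54/5, 739/34, 311/85); (42/5, 5, 97/10) → (42/5, -371/34, -13/85)

image vertices: (-54/5, 739/34, 311/85), (42/5, -371/34, -13/85)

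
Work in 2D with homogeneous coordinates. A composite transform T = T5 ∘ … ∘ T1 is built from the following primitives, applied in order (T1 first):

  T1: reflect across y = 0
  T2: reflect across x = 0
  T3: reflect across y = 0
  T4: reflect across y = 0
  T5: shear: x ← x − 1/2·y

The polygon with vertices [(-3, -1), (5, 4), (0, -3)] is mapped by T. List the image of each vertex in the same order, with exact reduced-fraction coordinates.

image vertices: (5/2, 1), (-3, -4), (-3/2, 3)

T1 reflect across y = 0: (-3, -1) → (-3, 1); (5, 4) → (5, -4); (0, -3) → (0, 3)
T2 reflect across x = 0: (-3, 1) → (3, 1); (5, -4) → (-5, -4); (0, 3) → (0, 3)
T3 reflect across y = 0: (3, 1) → (3, -1); (-5, -4) → (-5, 4); (0, 3) → (0, -3)
T4 reflect across y = 0: (3, -1) → (3, 1); (-5, 4) → (-5, -4); (0, -3) → (0, 3)
T5 shear: x ← x − 1/2·y: (3, 1) → (5/2, 1); (-5, -4) → (-3, -4); (0, 3) → (-3/2, 3)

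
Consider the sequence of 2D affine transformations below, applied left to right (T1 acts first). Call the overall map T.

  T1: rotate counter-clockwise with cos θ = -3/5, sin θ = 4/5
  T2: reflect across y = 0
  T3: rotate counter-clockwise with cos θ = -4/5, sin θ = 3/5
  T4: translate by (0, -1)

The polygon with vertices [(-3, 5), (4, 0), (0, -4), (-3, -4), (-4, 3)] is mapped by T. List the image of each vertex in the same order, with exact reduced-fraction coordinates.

T1 rotate counter-clockwise with cos θ = -3/5, sin θ = 4/5: (-3, 5) → (-11/5, -27/5); (4, 0) → (-12/5, 16/5); (0, -4) → (16/5, 12/5); (-3, -4) → (5, 0); (-4, 3) → (0, -5)
T2 reflect across y = 0: (-11/5, -27/5) → (-11/5, 27/5); (-12/5, 16/5) → (-12/5, -16/5); (16/5, 12/5) → (16/5, -12/5); (5, 0) → (5, 0); (0, -5) → (0, 5)
T3 rotate counter-clockwise with cos θ = -4/5, sin θ = 3/5: (-11/5, 27/5) → (-37/25, -141/25); (-12/5, -16/5) → (96/25, 28/25); (16/5, -12/5) → (-28/25, 96/25); (5, 0) → (-4, 3); (0, 5) → (-3, -4)
T4 translate by (0, -1): (-37/25, -141/25) → (-37/25, -166/25); (96/25, 28/25) → (96/25, 3/25); (-28/25, 96/25) → (-28/25, 71/25); (-4, 3) → (-4, 2); (-3, -4) → (-3, -5)

image vertices: (-37/25, -166/25), (96/25, 3/25), (-28/25, 71/25), (-4, 2), (-3, -5)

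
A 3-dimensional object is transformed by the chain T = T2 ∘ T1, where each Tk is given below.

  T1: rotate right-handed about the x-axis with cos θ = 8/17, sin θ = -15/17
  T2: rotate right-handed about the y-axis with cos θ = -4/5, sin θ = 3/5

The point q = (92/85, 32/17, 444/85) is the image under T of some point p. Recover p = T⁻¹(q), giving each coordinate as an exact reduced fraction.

T1 = [1 0 0 0; 0 8/17 15/17 0; 0 -15/17 8/17 0; 0 0 0 1]
T2·T1 = [-4/5 -9/17 24/85 0; 0 8/17 15/17 0; -3/5 12/17 -32/85 0; 0 0 0 1]
det M = 1; M⁻¹ = [-4/5 0 -3/5 0; -9/17 8/17 12/17 0; 24/85 15/17 -32/85 0; 0 0 0 1]
M⁻¹ · (92/85, 32/17, 444/85)ᵀ = (-4, 4, 0)ᵀ

p = (-4, 4, 0)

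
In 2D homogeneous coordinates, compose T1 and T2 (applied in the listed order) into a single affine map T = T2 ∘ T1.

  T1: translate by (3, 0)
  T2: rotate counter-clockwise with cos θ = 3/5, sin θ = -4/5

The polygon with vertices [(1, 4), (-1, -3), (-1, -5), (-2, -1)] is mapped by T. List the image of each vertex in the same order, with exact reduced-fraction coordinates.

image vertices: (28/5, -4/5), (-6/5, -17/5), (-14/5, -23/5), (-1/5, -7/5)

T1 translate by (3, 0): (1, 4) → (4, 4); (-1, -3) → (2, -3); (-1, -5) → (2, -5); (-2, -1) → (1, -1)
T2 rotate counter-clockwise with cos θ = 3/5, sin θ = -4/5: (4, 4) → (28/5, -4/5); (2, -3) → (-6/5, -17/5); (2, -5) → (-14/5, -23/5); (1, -1) → (-1/5, -7/5)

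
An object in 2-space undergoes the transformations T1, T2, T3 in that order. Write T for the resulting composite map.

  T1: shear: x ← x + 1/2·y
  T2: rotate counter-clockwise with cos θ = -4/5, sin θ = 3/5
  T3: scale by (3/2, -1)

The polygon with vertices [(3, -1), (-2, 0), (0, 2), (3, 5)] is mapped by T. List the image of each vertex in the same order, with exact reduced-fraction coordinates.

image vertices: (-21/10, -23/10), (12/5, 6/5), (-3, 1), (-111/10, 7/10)

T1 shear: x ← x + 1/2·y: (3, -1) → (5/2, -1); (-2, 0) → (-2, 0); (0, 2) → (1, 2); (3, 5) → (11/2, 5)
T2 rotate counter-clockwise with cos θ = -4/5, sin θ = 3/5: (5/2, -1) → (-7/5, 23/10); (-2, 0) → (8/5, -6/5); (1, 2) → (-2, -1); (11/2, 5) → (-37/5, -7/10)
T3 scale by (3/2, -1): (-7/5, 23/10) → (-21/10, -23/10); (8/5, -6/5) → (12/5, 6/5); (-2, -1) → (-3, 1); (-37/5, -7/10) → (-111/10, 7/10)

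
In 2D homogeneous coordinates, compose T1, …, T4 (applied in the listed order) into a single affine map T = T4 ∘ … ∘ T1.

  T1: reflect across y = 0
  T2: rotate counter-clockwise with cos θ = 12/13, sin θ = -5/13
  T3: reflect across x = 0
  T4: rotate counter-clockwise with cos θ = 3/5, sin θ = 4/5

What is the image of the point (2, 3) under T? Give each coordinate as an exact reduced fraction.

T(p) = (157/65, -174/65)

T1 reflect across y = 0: (2, 3) → (2, -3)
T2 rotate counter-clockwise with cos θ = 12/13, sin θ = -5/13: (2, -3) → (9/13, -46/13)
T3 reflect across x = 0: (9/13, -46/13) → (-9/13, -46/13)
T4 rotate counter-clockwise with cos θ = 3/5, sin θ = 4/5: (-9/13, -46/13) → (157/65, -174/65)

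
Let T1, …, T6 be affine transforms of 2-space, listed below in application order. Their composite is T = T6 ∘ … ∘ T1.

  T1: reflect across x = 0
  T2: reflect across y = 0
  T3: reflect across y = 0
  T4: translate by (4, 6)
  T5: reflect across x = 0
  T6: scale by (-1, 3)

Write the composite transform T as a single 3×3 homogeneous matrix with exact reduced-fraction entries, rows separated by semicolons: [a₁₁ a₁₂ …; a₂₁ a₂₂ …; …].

T = [-1 0 4; 0 3 18; 0 0 1]

T1 = [-1 0 0; 0 1 0; 0 0 1]
T2·T1 = [-1 0 0; 0 -1 0; 0 0 1]
T3·…·T1 = [-1 0 0; 0 1 0; 0 0 1]
T4·…·T1 = [-1 0 4; 0 1 6; 0 0 1]
T5·…·T1 = [1 0 -4; 0 1 6; 0 0 1]
T6·…·T1 = [-1 0 4; 0 3 18; 0 0 1]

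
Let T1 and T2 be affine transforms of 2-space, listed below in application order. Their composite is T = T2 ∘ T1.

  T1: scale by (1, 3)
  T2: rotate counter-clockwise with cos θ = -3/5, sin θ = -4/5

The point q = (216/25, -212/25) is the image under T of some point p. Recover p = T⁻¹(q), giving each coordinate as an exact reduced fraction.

T1 = [1 0 0; 0 3 0; 0 0 1]
T2·T1 = [-3/5 12/5 0; -4/5 -9/5 0; 0 0 1]
det M = 3; M⁻¹ = [-3/5 -4/5 0; 4/15 -1/5 0; 0 0 1]
M⁻¹ · (216/25, -212/25)ᵀ = (8/5, 4)ᵀ

p = (8/5, 4)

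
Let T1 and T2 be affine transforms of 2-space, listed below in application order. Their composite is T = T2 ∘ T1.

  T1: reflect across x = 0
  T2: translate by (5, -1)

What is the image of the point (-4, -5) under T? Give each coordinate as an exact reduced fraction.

T1 reflect across x = 0: (-4, -5) → (4, -5)
T2 translate by (5, -1): (4, -5) → (9, -6)

T(p) = (9, -6)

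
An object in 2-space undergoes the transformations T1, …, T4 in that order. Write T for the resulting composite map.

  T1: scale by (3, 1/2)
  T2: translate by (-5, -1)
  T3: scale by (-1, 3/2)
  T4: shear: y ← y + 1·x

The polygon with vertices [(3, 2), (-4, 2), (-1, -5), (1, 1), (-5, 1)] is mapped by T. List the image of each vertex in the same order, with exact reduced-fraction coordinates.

image vertices: (-4, -4), (17, 17), (8, 11/4), (2, 5/4), (20, 77/4)

T1 scale by (3, 1/2): (3, 2) → (9, 1); (-4, 2) → (-12, 1); (-1, -5) → (-3, -5/2); (1, 1) → (3, 1/2); (-5, 1) → (-15, 1/2)
T2 translate by (-5, -1): (9, 1) → (4, 0); (-12, 1) → (-17, 0); (-3, -5/2) → (-8, -7/2); (3, 1/2) → (-2, -1/2); (-15, 1/2) → (-20, -1/2)
T3 scale by (-1, 3/2): (4, 0) → (-4, 0); (-17, 0) → (17, 0); (-8, -7/2) → (8, -21/4); (-2, -1/2) → (2, -3/4); (-20, -1/2) → (20, -3/4)
T4 shear: y ← y + 1·x: (-4, 0) → (-4, -4); (17, 0) → (17, 17); (8, -21/4) → (8, 11/4); (2, -3/4) → (2, 5/4); (20, -3/4) → (20, 77/4)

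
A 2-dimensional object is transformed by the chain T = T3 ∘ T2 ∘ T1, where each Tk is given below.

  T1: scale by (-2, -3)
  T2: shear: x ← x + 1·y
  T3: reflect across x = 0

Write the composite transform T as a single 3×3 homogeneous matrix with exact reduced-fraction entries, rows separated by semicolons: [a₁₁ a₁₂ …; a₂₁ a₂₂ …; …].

T1 = [-2 0 0; 0 -3 0; 0 0 1]
T2·T1 = [-2 -3 0; 0 -3 0; 0 0 1]
T3·…·T1 = [2 3 0; 0 -3 0; 0 0 1]

T = [2 3 0; 0 -3 0; 0 0 1]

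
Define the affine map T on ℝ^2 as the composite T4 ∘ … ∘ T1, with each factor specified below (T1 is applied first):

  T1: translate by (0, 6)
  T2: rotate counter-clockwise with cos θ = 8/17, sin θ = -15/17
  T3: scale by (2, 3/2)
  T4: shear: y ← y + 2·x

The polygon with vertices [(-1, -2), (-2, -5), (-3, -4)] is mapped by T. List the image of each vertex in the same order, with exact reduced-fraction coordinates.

T1 translate by (0, 6): (-1, -2) → (-1, 4); (-2, -5) → (-2, 1); (-3, -4) → (-3, 2)
T2 rotate counter-clockwise with cos θ = 8/17, sin θ = -15/17: (-1, 4) → (52/17, 47/17); (-2, 1) → (-1/17, 38/17); (-3, 2) → (6/17, 61/17)
T3 scale by (2, 3/2): (52/17, 47/17) → (104/17, 141/34); (-1/17, 38/17) → (-2/17, 57/17); (6/17, 61/17) → (12/17, 183/34)
T4 shear: y ← y + 2·x: (104/17, 141/34) → (104/17, 557/34); (-2/17, 57/17) → (-2/17, 53/17); (12/17, 183/34) → (12/17, 231/34)

image vertices: (104/17, 557/34), (-2/17, 53/17), (12/17, 231/34)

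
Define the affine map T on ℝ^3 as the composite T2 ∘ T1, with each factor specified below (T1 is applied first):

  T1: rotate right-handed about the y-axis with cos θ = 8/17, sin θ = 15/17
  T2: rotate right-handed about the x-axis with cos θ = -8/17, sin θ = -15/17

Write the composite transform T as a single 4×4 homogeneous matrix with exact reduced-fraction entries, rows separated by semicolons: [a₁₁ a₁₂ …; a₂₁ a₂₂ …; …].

T = [8/17 0 15/17 0; -225/289 -8/17 120/289 0; 120/289 -15/17 -64/289 0; 0 0 0 1]

T1 = [8/17 0 15/17 0; 0 1 0 0; -15/17 0 8/17 0; 0 0 0 1]
T2·T1 = [8/17 0 15/17 0; -225/289 -8/17 120/289 0; 120/289 -15/17 -64/289 0; 0 0 0 1]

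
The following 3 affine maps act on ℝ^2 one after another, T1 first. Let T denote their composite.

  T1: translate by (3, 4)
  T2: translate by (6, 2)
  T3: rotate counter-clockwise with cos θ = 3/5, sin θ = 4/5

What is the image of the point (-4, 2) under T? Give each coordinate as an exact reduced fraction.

T(p) = (-17/5, 44/5)

T1 translate by (3, 4): (-4, 2) → (-1, 6)
T2 translate by (6, 2): (-1, 6) → (5, 8)
T3 rotate counter-clockwise with cos θ = 3/5, sin θ = 4/5: (5, 8) → (-17/5, 44/5)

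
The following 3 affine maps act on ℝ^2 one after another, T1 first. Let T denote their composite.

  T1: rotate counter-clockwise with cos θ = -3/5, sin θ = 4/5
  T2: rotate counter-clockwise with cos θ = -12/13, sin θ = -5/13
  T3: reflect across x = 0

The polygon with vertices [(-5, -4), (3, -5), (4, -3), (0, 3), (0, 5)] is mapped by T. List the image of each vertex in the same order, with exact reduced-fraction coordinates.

image vertices: (412/65, -59/65), (-3/65, -379/65), (-25/13, -60/13), (-99/65, 168/65), (-33/13, 56/13)

T1 rotate counter-clockwise with cos θ = -3/5, sin θ = 4/5: (-5, -4) → (31/5, -8/5); (3, -5) → (11/5, 27/5); (4, -3) → (0, 5); (0, 3) → (-12/5, -9/5); (0, 5) → (-4, -3)
T2 rotate counter-clockwise with cos θ = -12/13, sin θ = -5/13: (31/5, -8/5) → (-412/65, -59/65); (11/5, 27/5) → (3/65, -379/65); (0, 5) → (25/13, -60/13); (-12/5, -9/5) → (99/65, 168/65); (-4, -3) → (33/13, 56/13)
T3 reflect across x = 0: (-412/65, -59/65) → (412/65, -59/65); (3/65, -379/65) → (-3/65, -379/65); (25/13, -60/13) → (-25/13, -60/13); (99/65, 168/65) → (-99/65, 168/65); (33/13, 56/13) → (-33/13, 56/13)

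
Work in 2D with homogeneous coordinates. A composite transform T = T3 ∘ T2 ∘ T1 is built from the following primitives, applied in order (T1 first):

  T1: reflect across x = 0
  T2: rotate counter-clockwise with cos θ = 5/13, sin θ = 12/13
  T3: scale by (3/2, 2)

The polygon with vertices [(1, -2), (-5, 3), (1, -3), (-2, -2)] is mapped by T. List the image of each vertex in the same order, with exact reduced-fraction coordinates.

T1 reflect across x = 0: (1, -2) → (-1, -2); (-5, 3) → (5, 3); (1, -3) → (-1, -3); (-2, -2) → (2, -2)
T2 rotate counter-clockwise with cos θ = 5/13, sin θ = 12/13: (-1, -2) → (19/13, -22/13); (5, 3) → (-11/13, 75/13); (-1, -3) → (31/13, -27/13); (2, -2) → (34/13, 14/13)
T3 scale by (3/2, 2): (19/13, -22/13) → (57/26, -44/13); (-11/13, 75/13) → (-33/26, 150/13); (31/13, -27/13) → (93/26, -54/13); (34/13, 14/13) → (51/13, 28/13)

image vertices: (57/26, -44/13), (-33/26, 150/13), (93/26, -54/13), (51/13, 28/13)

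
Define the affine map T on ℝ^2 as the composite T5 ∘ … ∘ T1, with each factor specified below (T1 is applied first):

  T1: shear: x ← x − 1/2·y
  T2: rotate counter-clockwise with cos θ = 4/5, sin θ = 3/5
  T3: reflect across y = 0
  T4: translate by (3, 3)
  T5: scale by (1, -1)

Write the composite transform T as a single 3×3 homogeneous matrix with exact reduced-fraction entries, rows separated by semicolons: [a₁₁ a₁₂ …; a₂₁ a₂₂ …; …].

T = [4/5 -1 3; 3/5 1/2 -3; 0 0 1]

T1 = [1 -1/2 0; 0 1 0; 0 0 1]
T2·T1 = [4/5 -1 0; 3/5 1/2 0; 0 0 1]
T3·…·T1 = [4/5 -1 0; -3/5 -1/2 0; 0 0 1]
T4·…·T1 = [4/5 -1 3; -3/5 -1/2 3; 0 0 1]
T5·…·T1 = [4/5 -1 3; 3/5 1/2 -3; 0 0 1]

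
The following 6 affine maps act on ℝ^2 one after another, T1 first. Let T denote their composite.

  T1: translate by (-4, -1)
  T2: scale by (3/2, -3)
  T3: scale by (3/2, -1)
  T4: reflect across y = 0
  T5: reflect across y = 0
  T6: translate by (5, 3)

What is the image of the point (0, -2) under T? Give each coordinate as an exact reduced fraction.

T(p) = (-4, -6)

T1 translate by (-4, -1): (0, -2) → (-4, -3)
T2 scale by (3/2, -3): (-4, -3) → (-6, 9)
T3 scale by (3/2, -1): (-6, 9) → (-9, -9)
T4 reflect across y = 0: (-9, -9) → (-9, 9)
T5 reflect across y = 0: (-9, 9) → (-9, -9)
T6 translate by (5, 3): (-9, -9) → (-4, -6)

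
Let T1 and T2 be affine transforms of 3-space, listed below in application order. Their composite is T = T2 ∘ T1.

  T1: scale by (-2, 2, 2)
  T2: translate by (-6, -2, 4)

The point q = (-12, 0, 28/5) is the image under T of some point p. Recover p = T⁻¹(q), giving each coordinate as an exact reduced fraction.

p = (3, 1, 4/5)

T1 = [-2 0 0 0; 0 2 0 0; 0 0 2 0; 0 0 0 1]
T2·T1 = [-2 0 0 -6; 0 2 0 -2; 0 0 2 4; 0 0 0 1]
det M = -8; M⁻¹ = [-1/2 0 0 -3; 0 1/2 0 1; 0 0 1/2 -2; 0 0 0 1]
M⁻¹ · (-12, 0, 28/5)ᵀ = (3, 1, 4/5)ᵀ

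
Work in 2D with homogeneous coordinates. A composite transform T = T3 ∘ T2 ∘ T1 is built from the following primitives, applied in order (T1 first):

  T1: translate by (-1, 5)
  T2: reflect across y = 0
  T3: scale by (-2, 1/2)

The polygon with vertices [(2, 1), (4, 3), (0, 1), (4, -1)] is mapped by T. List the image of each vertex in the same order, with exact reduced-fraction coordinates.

image vertices: (-2, -3), (-6, -4), (2, -3), (-6, -2)

T1 translate by (-1, 5): (2, 1) → (1, 6); (4, 3) → (3, 8); (0, 1) → (-1, 6); (4, -1) → (3, 4)
T2 reflect across y = 0: (1, 6) → (1, -6); (3, 8) → (3, -8); (-1, 6) → (-1, -6); (3, 4) → (3, -4)
T3 scale by (-2, 1/2): (1, -6) → (-2, -3); (3, -8) → (-6, -4); (-1, -6) → (2, -3); (3, -4) → (-6, -2)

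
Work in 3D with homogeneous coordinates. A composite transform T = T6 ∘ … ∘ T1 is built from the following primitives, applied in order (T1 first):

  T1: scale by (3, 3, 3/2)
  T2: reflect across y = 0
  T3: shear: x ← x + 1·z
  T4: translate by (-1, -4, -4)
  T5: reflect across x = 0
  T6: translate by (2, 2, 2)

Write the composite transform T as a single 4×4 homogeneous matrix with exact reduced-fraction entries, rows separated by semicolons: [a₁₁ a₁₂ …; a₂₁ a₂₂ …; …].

T = [-3 0 -3/2 3; 0 -3 0 -2; 0 0 3/2 -2; 0 0 0 1]

T1 = [3 0 0 0; 0 3 0 0; 0 0 3/2 0; 0 0 0 1]
T2·T1 = [3 0 0 0; 0 -3 0 0; 0 0 3/2 0; 0 0 0 1]
T3·…·T1 = [3 0 3/2 0; 0 -3 0 0; 0 0 3/2 0; 0 0 0 1]
T4·…·T1 = [3 0 3/2 -1; 0 -3 0 -4; 0 0 3/2 -4; 0 0 0 1]
T5·…·T1 = [-3 0 -3/2 1; 0 -3 0 -4; 0 0 3/2 -4; 0 0 0 1]
T6·…·T1 = [-3 0 -3/2 3; 0 -3 0 -2; 0 0 3/2 -2; 0 0 0 1]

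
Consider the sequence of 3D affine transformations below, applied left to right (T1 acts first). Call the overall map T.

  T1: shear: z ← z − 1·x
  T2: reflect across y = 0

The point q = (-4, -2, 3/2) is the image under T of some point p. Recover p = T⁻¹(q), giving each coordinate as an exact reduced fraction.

p = (-4, 2, -5/2)

T1 = [1 0 0 0; 0 1 0 0; -1 0 1 0; 0 0 0 1]
T2·T1 = [1 0 0 0; 0 -1 0 0; -1 0 1 0; 0 0 0 1]
det M = -1; M⁻¹ = [1 0 0 0; 0 -1 0 0; 1 0 1 0; 0 0 0 1]
M⁻¹ · (-4, -2, 3/2)ᵀ = (-4, 2, -5/2)ᵀ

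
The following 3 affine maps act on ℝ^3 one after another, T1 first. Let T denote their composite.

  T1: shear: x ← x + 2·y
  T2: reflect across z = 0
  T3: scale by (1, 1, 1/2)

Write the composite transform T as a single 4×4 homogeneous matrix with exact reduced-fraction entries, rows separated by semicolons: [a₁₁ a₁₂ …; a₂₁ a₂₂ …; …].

T = [1 2 0 0; 0 1 0 0; 0 0 -1/2 0; 0 0 0 1]

T1 = [1 2 0 0; 0 1 0 0; 0 0 1 0; 0 0 0 1]
T2·T1 = [1 2 0 0; 0 1 0 0; 0 0 -1 0; 0 0 0 1]
T3·…·T1 = [1 2 0 0; 0 1 0 0; 0 0 -1/2 0; 0 0 0 1]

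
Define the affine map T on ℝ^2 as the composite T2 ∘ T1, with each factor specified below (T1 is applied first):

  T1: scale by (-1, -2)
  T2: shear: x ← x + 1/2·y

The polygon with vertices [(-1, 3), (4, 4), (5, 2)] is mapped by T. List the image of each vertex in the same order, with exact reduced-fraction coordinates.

image vertices: (-2, -6), (-8, -8), (-7, -4)

T1 scale by (-1, -2): (-1, 3) → (1, -6); (4, 4) → (-4, -8); (5, 2) → (-5, -4)
T2 shear: x ← x + 1/2·y: (1, -6) → (-2, -6); (-4, -8) → (-8, -8); (-5, -4) → (-7, -4)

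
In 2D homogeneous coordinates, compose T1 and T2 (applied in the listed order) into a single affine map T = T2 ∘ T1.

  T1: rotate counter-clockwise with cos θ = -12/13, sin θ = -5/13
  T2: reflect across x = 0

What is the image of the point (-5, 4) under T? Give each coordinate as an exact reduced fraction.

T1 rotate counter-clockwise with cos θ = -12/13, sin θ = -5/13: (-5, 4) → (80/13, -23/13)
T2 reflect across x = 0: (80/13, -23/13) → (-80/13, -23/13)

T(p) = (-80/13, -23/13)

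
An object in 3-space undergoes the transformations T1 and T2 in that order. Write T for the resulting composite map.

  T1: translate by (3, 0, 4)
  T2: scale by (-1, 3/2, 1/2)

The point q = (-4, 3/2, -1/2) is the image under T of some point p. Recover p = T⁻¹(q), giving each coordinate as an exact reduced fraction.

T1 = [1 0 0 3; 0 1 0 0; 0 0 1 4; 0 0 0 1]
T2·T1 = [-1 0 0 -3; 0 3/2 0 0; 0 0 1/2 2; 0 0 0 1]
det M = -3/4; M⁻¹ = [-1 0 0 -3; 0 2/3 0 0; 0 0 2 -4; 0 0 0 1]
M⁻¹ · (-4, 3/2, -1/2)ᵀ = (1, 1, -5)ᵀ

p = (1, 1, -5)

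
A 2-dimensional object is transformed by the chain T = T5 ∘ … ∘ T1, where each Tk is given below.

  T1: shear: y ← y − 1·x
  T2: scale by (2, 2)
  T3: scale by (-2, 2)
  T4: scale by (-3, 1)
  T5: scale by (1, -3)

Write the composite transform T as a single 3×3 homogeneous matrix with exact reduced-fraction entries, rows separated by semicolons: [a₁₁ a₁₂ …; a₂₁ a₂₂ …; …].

T1 = [1 0 0; -1 1 0; 0 0 1]
T2·T1 = [2 0 0; -2 2 0; 0 0 1]
T3·…·T1 = [-4 0 0; -4 4 0; 0 0 1]
T4·…·T1 = [12 0 0; -4 4 0; 0 0 1]
T5·…·T1 = [12 0 0; 12 -12 0; 0 0 1]

T = [12 0 0; 12 -12 0; 0 0 1]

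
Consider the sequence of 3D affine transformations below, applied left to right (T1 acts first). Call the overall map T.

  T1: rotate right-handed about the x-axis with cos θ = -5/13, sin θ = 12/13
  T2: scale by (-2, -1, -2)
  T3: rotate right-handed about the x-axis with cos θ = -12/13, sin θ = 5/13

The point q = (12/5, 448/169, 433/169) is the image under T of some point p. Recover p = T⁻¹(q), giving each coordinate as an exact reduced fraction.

T1 = [1 0 0 0; 0 -5/13 -12/13 0; 0 12/13 -5/13 0; 0 0 0 1]
T2·T1 = [-2 0 0 0; 0 5/13 12/13 0; 0 -24/13 10/13 0; 0 0 0 1]
T3·…·T1 = [-2 0 0 0; 0 60/169 -194/169 0; 0 313/169 -60/169 0; 0 0 0 1]
det M = -4; M⁻¹ = [-1/2 0 0 0; 0 -30/169 97/169 0; 0 -313/338 30/169 0; 0 0 0 1]
M⁻¹ · (12/5, 448/169, 433/169)ᵀ = (-6/5, 1, -2)ᵀ

p = (-6/5, 1, -2)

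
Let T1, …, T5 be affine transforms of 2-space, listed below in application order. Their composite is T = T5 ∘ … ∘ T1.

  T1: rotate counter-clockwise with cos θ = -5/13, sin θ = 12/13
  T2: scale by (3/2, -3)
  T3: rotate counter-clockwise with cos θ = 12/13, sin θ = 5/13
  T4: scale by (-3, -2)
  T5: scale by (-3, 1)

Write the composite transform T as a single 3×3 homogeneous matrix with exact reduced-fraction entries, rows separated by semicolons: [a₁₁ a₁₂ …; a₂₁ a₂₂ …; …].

T = [810/169 -2619/169 0; 939/169 -180/169 0; 0 0 1]

T1 = [-5/13 -12/13 0; 12/13 -5/13 0; 0 0 1]
T2·T1 = [-15/26 -18/13 0; -36/13 15/13 0; 0 0 1]
T3·…·T1 = [90/169 -291/169 0; -939/338 90/169 0; 0 0 1]
T4·…·T1 = [-270/169 873/169 0; 939/169 -180/169 0; 0 0 1]
T5·…·T1 = [810/169 -2619/169 0; 939/169 -180/169 0; 0 0 1]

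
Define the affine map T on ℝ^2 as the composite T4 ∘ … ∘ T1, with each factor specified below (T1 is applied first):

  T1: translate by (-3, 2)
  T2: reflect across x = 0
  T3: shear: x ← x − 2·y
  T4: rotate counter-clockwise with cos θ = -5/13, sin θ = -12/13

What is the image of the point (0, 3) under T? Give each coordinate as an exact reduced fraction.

T1 translate by (-3, 2): (0, 3) → (-3, 5)
T2 reflect across x = 0: (-3, 5) → (3, 5)
T3 shear: x ← x − 2·y: (3, 5) → (-7, 5)
T4 rotate counter-clockwise with cos θ = -5/13, sin θ = -12/13: (-7, 5) → (95/13, 59/13)

T(p) = (95/13, 59/13)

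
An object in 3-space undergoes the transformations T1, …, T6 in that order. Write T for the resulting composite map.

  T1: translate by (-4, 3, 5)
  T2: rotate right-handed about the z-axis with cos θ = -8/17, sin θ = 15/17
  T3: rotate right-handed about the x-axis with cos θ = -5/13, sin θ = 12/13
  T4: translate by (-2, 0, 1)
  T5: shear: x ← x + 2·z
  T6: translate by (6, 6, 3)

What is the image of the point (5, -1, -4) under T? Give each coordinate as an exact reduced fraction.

T(p) = (638/221, 1127/221, 787/221)

T1 translate by (-4, 3, 5): (5, -1, -4) → (1, 2, 1)
T2 rotate right-handed about the z-axis with cos θ = -8/17, sin θ = 15/17: (1, 2, 1) → (-38/17, -1/17, 1)
T3 rotate right-handed about the x-axis with cos θ = -5/13, sin θ = 12/13: (-38/17, -1/17, 1) → (-38/17, -199/221, -97/221)
T4 translate by (-2, 0, 1): (-38/17, -199/221, -97/221) → (-72/17, -199/221, 124/221)
T5 shear: x ← x + 2·z: (-72/17, -199/221, 124/221) → (-688/221, -199/221, 124/221)
T6 translate by (6, 6, 3): (-688/221, -199/221, 124/221) → (638/221, 1127/221, 787/221)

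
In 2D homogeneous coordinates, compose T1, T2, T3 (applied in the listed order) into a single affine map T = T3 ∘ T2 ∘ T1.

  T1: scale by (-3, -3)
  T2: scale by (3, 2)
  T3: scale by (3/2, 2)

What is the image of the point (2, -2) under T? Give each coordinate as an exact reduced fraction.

T1 scale by (-3, -3): (2, -2) → (-6, 6)
T2 scale by (3, 2): (-6, 6) → (-18, 12)
T3 scale by (3/2, 2): (-18, 12) → (-27, 24)

T(p) = (-27, 24)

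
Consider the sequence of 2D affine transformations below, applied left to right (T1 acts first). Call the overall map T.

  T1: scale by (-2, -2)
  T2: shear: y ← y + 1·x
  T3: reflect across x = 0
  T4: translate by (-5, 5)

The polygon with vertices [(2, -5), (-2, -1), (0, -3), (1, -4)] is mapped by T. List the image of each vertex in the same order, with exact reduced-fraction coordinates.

T1 scale by (-2, -2): (2, -5) → (-4, 10); (-2, -1) → (4, 2); (0, -3) → (0, 6); (1, -4) → (-2, 8)
T2 shear: y ← y + 1·x: (-4, 10) → (-4, 6); (4, 2) → (4, 6); (0, 6) → (0, 6); (-2, 8) → (-2, 6)
T3 reflect across x = 0: (-4, 6) → (4, 6); (4, 6) → (-4, 6); (0, 6) → (0, 6); (-2, 6) → (2, 6)
T4 translate by (-5, 5): (4, 6) → (-1, 11); (-4, 6) → (-9, 11); (0, 6) → (-5, 11); (2, 6) → (-3, 11)

image vertices: (-1, 11), (-9, 11), (-5, 11), (-3, 11)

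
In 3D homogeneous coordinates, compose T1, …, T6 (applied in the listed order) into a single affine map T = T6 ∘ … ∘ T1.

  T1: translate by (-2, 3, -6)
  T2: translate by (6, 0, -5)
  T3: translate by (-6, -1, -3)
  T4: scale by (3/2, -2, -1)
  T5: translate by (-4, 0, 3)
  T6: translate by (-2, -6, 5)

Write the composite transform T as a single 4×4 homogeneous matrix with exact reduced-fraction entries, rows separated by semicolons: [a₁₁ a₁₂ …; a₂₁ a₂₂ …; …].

T = [3/2 0 0 -9; 0 -2 0 -10; 0 0 -1 22; 0 0 0 1]

T1 = [1 0 0 -2; 0 1 0 3; 0 0 1 -6; 0 0 0 1]
T2·T1 = [1 0 0 4; 0 1 0 3; 0 0 1 -11; 0 0 0 1]
T3·…·T1 = [1 0 0 -2; 0 1 0 2; 0 0 1 -14; 0 0 0 1]
T4·…·T1 = [3/2 0 0 -3; 0 -2 0 -4; 0 0 -1 14; 0 0 0 1]
T5·…·T1 = [3/2 0 0 -7; 0 -2 0 -4; 0 0 -1 17; 0 0 0 1]
T6·…·T1 = [3/2 0 0 -9; 0 -2 0 -10; 0 0 -1 22; 0 0 0 1]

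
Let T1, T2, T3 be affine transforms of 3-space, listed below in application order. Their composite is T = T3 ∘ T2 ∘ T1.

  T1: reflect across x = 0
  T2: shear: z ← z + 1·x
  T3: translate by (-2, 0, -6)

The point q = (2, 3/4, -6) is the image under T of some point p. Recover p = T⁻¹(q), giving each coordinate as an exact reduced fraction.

T1 = [-1 0 0 0; 0 1 0 0; 0 0 1 0; 0 0 0 1]
T2·T1 = [-1 0 0 0; 0 1 0 0; -1 0 1 0; 0 0 0 1]
T3·…·T1 = [-1 0 0 -2; 0 1 0 0; -1 0 1 -6; 0 0 0 1]
det M = -1; M⁻¹ = [-1 0 0 -2; 0 1 0 0; -1 0 1 4; 0 0 0 1]
M⁻¹ · (2, 3/4, -6)ᵀ = (-4, 3/4, -4)ᵀ

p = (-4, 3/4, -4)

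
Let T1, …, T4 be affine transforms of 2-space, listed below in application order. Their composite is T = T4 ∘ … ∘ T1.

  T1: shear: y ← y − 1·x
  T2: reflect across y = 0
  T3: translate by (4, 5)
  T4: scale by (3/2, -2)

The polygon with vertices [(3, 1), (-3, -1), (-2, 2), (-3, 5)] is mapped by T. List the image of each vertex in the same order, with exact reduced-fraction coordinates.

image vertices: (21/2, -14), (3/2, -6), (3, -2), (3/2, 6)

T1 shear: y ← y − 1·x: (3, 1) → (3, -2); (-3, -1) → (-3, 2); (-2, 2) → (-2, 4); (-3, 5) → (-3, 8)
T2 reflect across y = 0: (3, -2) → (3, 2); (-3, 2) → (-3, -2); (-2, 4) → (-2, -4); (-3, 8) → (-3, -8)
T3 translate by (4, 5): (3, 2) → (7, 7); (-3, -2) → (1, 3); (-2, -4) → (2, 1); (-3, -8) → (1, -3)
T4 scale by (3/2, -2): (7, 7) → (21/2, -14); (1, 3) → (3/2, -6); (2, 1) → (3, -2); (1, -3) → (3/2, 6)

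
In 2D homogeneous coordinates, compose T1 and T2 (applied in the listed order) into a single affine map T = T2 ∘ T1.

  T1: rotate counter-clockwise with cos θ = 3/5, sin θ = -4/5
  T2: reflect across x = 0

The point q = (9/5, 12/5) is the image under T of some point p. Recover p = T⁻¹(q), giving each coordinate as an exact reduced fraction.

p = (-3, 0)

T1 = [3/5 4/5 0; -4/5 3/5 0; 0 0 1]
T2·T1 = [-3/5 -4/5 0; -4/5 3/5 0; 0 0 1]
det M = -1; M⁻¹ = [-3/5 -4/5 0; -4/5 3/5 0; 0 0 1]
M⁻¹ · (9/5, 12/5)ᵀ = (-3, 0)ᵀ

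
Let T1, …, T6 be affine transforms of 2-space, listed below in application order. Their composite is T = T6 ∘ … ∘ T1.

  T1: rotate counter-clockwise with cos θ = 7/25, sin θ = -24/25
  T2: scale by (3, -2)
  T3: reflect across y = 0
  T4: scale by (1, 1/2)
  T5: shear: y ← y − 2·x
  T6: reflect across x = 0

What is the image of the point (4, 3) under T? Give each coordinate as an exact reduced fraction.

T(p) = (-12, -27)

T1 rotate counter-clockwise with cos θ = 7/25, sin θ = -24/25: (4, 3) → (4, -3)
T2 scale by (3, -2): (4, -3) → (12, 6)
T3 reflect across y = 0: (12, 6) → (12, -6)
T4 scale by (1, 1/2): (12, -6) → (12, -3)
T5 shear: y ← y − 2·x: (12, -3) → (12, -27)
T6 reflect across x = 0: (12, -27) → (-12, -27)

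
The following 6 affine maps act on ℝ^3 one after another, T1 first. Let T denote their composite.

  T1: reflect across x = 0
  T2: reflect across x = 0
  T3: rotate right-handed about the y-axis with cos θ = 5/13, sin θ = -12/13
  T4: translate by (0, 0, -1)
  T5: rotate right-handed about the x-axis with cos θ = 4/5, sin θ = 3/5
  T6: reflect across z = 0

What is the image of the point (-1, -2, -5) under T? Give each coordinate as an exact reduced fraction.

T1 reflect across x = 0: (-1, -2, -5) → (1, -2, -5)
T2 reflect across x = 0: (1, -2, -5) → (-1, -2, -5)
T3 rotate right-handed about the y-axis with cos θ = 5/13, sin θ = -12/13: (-1, -2, -5) → (55/13, -2, -37/13)
T4 translate by (0, 0, -1): (55/13, -2, -37/13) → (55/13, -2, -50/13)
T5 rotate right-handed about the x-axis with cos θ = 4/5, sin θ = 3/5: (55/13, -2, -50/13) → (55/13, 46/65, -278/65)
T6 reflect across z = 0: (55/13, 46/65, -278/65) → (55/13, 46/65, 278/65)

T(p) = (55/13, 46/65, 278/65)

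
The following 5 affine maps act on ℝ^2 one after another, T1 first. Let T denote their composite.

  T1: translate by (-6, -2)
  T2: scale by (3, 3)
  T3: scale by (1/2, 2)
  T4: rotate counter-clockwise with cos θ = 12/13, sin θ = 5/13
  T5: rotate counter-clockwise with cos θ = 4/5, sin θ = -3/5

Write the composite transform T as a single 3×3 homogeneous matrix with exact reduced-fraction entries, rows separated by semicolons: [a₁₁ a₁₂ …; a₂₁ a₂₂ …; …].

T1 = [1 0 -6; 0 1 -2; 0 0 1]
T2·T1 = [3 0 -18; 0 3 -6; 0 0 1]
T3·…·T1 = [3/2 0 -9; 0 6 -12; 0 0 1]
T4·…·T1 = [18/13 -30/13 -48/13; 15/26 72/13 -189/13; 0 0 1]
T5·…·T1 = [189/130 96/65 -759/65; -24/65 378/65 -612/65; 0 0 1]

T = [189/130 96/65 -759/65; -24/65 378/65 -612/65; 0 0 1]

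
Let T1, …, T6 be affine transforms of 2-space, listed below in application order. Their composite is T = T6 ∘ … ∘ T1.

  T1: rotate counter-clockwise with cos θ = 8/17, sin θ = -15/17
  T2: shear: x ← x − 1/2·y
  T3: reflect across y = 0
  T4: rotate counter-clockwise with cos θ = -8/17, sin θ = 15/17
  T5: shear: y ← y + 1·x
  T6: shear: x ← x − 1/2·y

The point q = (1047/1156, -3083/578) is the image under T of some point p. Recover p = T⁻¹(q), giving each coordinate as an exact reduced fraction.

p = (1, -5)

T1 = [8/17 15/17 0; -15/17 8/17 0; 0 0 1]
T2·T1 = [31/34 11/17 0; -15/17 8/17 0; 0 0 1]
T3·…·T1 = [31/34 11/17 0; 15/17 -8/17 0; 0 0 1]
T4·…·T1 = [-349/289 32/289 0; 225/578 229/289 0; 0 0 1]
T5·…·T1 = [-349/289 32/289 0; -473/578 261/289 0; 0 0 1]
T6·…·T1 = [-923/1156 -197/578 0; -473/578 261/289 0; 0 0 1]
det M = -1; M⁻¹ = [-261/289 -197/578 0; -473/578 923/1156 0; 0 0 1]
M⁻¹ · (1047/1156, -3083/578)ᵀ = (1, -5)ᵀ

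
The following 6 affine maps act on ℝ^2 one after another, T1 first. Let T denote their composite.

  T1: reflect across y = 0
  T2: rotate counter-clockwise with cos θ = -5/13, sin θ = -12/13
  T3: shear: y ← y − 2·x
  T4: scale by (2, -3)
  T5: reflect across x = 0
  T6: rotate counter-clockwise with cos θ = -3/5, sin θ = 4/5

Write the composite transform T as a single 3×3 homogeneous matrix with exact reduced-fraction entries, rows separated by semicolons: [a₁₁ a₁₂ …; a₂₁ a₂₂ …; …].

T1 = [1 0 0; 0 -1 0; 0 0 1]
T2·T1 = [-5/13 -12/13 0; -12/13 5/13 0; 0 0 1]
T3·…·T1 = [-5/13 -12/13 0; -2/13 29/13 0; 0 0 1]
T4·…·T1 = [-10/13 -24/13 0; 6/13 -87/13 0; 0 0 1]
T5·…·T1 = [10/13 24/13 0; 6/13 -87/13 0; 0 0 1]
T6·…·T1 = [-54/65 276/65 0; 22/65 357/65 0; 0 0 1]

T = [-54/65 276/65 0; 22/65 357/65 0; 0 0 1]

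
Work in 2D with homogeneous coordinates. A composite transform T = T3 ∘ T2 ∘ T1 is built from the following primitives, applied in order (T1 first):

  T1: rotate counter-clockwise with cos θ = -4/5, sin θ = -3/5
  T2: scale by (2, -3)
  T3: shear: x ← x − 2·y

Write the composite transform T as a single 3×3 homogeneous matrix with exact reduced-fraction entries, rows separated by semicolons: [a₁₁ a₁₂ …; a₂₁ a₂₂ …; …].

T1 = [-4/5 3/5 0; -3/5 -4/5 0; 0 0 1]
T2·T1 = [-8/5 6/5 0; 9/5 12/5 0; 0 0 1]
T3·…·T1 = [-26/5 -18/5 0; 9/5 12/5 0; 0 0 1]

T = [-26/5 -18/5 0; 9/5 12/5 0; 0 0 1]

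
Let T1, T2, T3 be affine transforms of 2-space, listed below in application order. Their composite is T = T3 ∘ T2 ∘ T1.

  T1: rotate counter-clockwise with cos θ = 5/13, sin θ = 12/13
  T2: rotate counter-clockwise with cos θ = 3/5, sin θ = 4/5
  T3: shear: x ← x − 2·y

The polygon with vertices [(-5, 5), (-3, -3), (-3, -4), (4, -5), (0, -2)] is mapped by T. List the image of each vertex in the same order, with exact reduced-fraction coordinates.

image vertices: (155/13, -89/13), (81/13, -69/65), (79/13, -36/65), (-126/13, 389/65), (-4/13, 66/65)

T1 rotate counter-clockwise with cos θ = 5/13, sin θ = 12/13: (-5, 5) → (-85/13, -35/13); (-3, -3) → (21/13, -51/13); (-3, -4) → (33/13, -56/13); (4, -5) → (80/13, 23/13); (0, -2) → (24/13, -10/13)
T2 rotate counter-clockwise with cos θ = 3/5, sin θ = 4/5: (-85/13, -35/13) → (-23/13, -89/13); (21/13, -51/13) → (267/65, -69/65); (33/13, -56/13) → (323/65, -36/65); (80/13, 23/13) → (148/65, 389/65); (24/13, -10/13) → (112/65, 66/65)
T3 shear: x ← x − 2·y: (-23/13, -89/13) → (155/13, -89/13); (267/65, -69/65) → (81/13, -69/65); (323/65, -36/65) → (79/13, -36/65); (148/65, 389/65) → (-126/13, 389/65); (112/65, 66/65) → (-4/13, 66/65)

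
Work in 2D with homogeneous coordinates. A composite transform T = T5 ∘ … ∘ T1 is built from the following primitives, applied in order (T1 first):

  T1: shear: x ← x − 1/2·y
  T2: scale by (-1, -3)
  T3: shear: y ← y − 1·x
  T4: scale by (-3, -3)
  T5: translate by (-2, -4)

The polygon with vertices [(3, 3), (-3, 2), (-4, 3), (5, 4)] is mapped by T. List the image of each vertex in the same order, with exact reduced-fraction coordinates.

T1 shear: x ← x − 1/2·y: (3, 3) → (3/2, 3); (-3, 2) → (-4, 2); (-4, 3) → (-11/2, 3); (5, 4) → (3, 4)
T2 scale by (-1, -3): (3/2, 3) → (-3/2, -9); (-4, 2) → (4, -6); (-11/2, 3) → (11/2, -9); (3, 4) → (-3, -12)
T3 shear: y ← y − 1·x: (-3/2, -9) → (-3/2, -15/2); (4, -6) → (4, -10); (11/2, -9) → (11/2, -29/2); (-3, -12) → (-3, -9)
T4 scale by (-3, -3): (-3/2, -15/2) → (9/2, 45/2); (4, -10) → (-12, 30); (11/2, -29/2) → (-33/2, 87/2); (-3, -9) → (9, 27)
T5 translate by (-2, -4): (9/2, 45/2) → (5/2, 37/2); (-12, 30) → (-14, 26); (-33/2, 87/2) → (-37/2, 79/2); (9, 27) → (7, 23)

image vertices: (5/2, 37/2), (-14, 26), (-37/2, 79/2), (7, 23)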